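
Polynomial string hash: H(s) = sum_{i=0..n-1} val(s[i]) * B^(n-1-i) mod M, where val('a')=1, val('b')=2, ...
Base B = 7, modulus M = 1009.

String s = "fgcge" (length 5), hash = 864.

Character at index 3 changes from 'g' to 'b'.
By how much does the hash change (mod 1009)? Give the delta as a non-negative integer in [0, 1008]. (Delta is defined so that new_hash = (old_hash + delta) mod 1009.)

Delta formula: (val(new) - val(old)) * B^(n-1-k) mod M
  val('b') - val('g') = 2 - 7 = -5
  B^(n-1-k) = 7^1 mod 1009 = 7
  Delta = -5 * 7 mod 1009 = 974

Answer: 974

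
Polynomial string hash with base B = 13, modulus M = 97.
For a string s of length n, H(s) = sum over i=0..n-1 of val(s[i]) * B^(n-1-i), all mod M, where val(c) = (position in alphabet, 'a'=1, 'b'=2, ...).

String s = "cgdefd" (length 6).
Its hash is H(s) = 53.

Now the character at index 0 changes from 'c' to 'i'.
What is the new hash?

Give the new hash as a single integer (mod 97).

val('c') = 3, val('i') = 9
Position k = 0, exponent = n-1-k = 5
B^5 mod M = 13^5 mod 97 = 74
Delta = (9 - 3) * 74 mod 97 = 56
New hash = (53 + 56) mod 97 = 12

Answer: 12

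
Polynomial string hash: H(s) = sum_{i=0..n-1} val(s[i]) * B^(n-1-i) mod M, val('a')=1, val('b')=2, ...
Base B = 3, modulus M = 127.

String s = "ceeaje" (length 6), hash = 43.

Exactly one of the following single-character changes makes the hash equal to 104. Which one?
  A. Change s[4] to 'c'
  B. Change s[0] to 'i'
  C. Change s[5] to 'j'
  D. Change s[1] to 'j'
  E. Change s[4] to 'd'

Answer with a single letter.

Answer: B

Derivation:
Option A: s[4]='j'->'c', delta=(3-10)*3^1 mod 127 = 106, hash=43+106 mod 127 = 22
Option B: s[0]='c'->'i', delta=(9-3)*3^5 mod 127 = 61, hash=43+61 mod 127 = 104 <-- target
Option C: s[5]='e'->'j', delta=(10-5)*3^0 mod 127 = 5, hash=43+5 mod 127 = 48
Option D: s[1]='e'->'j', delta=(10-5)*3^4 mod 127 = 24, hash=43+24 mod 127 = 67
Option E: s[4]='j'->'d', delta=(4-10)*3^1 mod 127 = 109, hash=43+109 mod 127 = 25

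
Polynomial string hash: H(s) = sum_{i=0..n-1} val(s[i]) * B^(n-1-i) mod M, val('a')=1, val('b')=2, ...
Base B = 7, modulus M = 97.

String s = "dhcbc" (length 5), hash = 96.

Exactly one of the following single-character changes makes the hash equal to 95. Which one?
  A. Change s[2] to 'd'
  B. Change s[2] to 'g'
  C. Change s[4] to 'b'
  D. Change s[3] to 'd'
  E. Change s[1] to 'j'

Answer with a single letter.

Option A: s[2]='c'->'d', delta=(4-3)*7^2 mod 97 = 49, hash=96+49 mod 97 = 48
Option B: s[2]='c'->'g', delta=(7-3)*7^2 mod 97 = 2, hash=96+2 mod 97 = 1
Option C: s[4]='c'->'b', delta=(2-3)*7^0 mod 97 = 96, hash=96+96 mod 97 = 95 <-- target
Option D: s[3]='b'->'d', delta=(4-2)*7^1 mod 97 = 14, hash=96+14 mod 97 = 13
Option E: s[1]='h'->'j', delta=(10-8)*7^3 mod 97 = 7, hash=96+7 mod 97 = 6

Answer: C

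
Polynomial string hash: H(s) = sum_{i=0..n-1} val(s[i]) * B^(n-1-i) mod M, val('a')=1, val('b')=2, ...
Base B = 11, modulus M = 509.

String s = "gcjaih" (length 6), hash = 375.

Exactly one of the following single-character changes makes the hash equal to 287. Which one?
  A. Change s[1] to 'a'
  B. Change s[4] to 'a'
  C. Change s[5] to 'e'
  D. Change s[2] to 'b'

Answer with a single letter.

Option A: s[1]='c'->'a', delta=(1-3)*11^4 mod 509 = 240, hash=375+240 mod 509 = 106
Option B: s[4]='i'->'a', delta=(1-9)*11^1 mod 509 = 421, hash=375+421 mod 509 = 287 <-- target
Option C: s[5]='h'->'e', delta=(5-8)*11^0 mod 509 = 506, hash=375+506 mod 509 = 372
Option D: s[2]='j'->'b', delta=(2-10)*11^3 mod 509 = 41, hash=375+41 mod 509 = 416

Answer: B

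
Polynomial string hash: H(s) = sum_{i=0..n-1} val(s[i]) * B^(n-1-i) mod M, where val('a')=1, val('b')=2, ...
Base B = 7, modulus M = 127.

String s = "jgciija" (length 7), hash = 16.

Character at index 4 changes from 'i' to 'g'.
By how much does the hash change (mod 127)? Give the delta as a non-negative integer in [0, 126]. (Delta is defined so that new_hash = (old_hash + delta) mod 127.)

Delta formula: (val(new) - val(old)) * B^(n-1-k) mod M
  val('g') - val('i') = 7 - 9 = -2
  B^(n-1-k) = 7^2 mod 127 = 49
  Delta = -2 * 49 mod 127 = 29

Answer: 29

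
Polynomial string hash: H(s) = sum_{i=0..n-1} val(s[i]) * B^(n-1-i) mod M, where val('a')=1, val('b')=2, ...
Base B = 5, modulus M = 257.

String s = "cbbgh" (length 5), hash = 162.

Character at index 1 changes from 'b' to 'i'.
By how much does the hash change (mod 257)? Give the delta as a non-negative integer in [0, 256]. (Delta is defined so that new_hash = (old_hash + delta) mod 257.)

Delta formula: (val(new) - val(old)) * B^(n-1-k) mod M
  val('i') - val('b') = 9 - 2 = 7
  B^(n-1-k) = 5^3 mod 257 = 125
  Delta = 7 * 125 mod 257 = 104

Answer: 104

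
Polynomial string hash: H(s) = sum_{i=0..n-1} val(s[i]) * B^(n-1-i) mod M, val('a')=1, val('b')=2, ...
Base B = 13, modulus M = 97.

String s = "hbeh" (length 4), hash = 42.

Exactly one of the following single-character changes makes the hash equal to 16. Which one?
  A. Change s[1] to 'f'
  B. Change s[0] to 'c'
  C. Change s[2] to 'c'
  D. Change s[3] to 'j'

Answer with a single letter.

Answer: C

Derivation:
Option A: s[1]='b'->'f', delta=(6-2)*13^2 mod 97 = 94, hash=42+94 mod 97 = 39
Option B: s[0]='h'->'c', delta=(3-8)*13^3 mod 97 = 73, hash=42+73 mod 97 = 18
Option C: s[2]='e'->'c', delta=(3-5)*13^1 mod 97 = 71, hash=42+71 mod 97 = 16 <-- target
Option D: s[3]='h'->'j', delta=(10-8)*13^0 mod 97 = 2, hash=42+2 mod 97 = 44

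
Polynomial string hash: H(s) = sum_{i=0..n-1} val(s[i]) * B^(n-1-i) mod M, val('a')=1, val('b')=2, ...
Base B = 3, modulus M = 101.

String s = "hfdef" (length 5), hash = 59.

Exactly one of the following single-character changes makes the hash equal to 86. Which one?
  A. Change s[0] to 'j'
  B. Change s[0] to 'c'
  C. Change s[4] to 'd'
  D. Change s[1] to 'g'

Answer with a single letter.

Option A: s[0]='h'->'j', delta=(10-8)*3^4 mod 101 = 61, hash=59+61 mod 101 = 19
Option B: s[0]='h'->'c', delta=(3-8)*3^4 mod 101 = 100, hash=59+100 mod 101 = 58
Option C: s[4]='f'->'d', delta=(4-6)*3^0 mod 101 = 99, hash=59+99 mod 101 = 57
Option D: s[1]='f'->'g', delta=(7-6)*3^3 mod 101 = 27, hash=59+27 mod 101 = 86 <-- target

Answer: D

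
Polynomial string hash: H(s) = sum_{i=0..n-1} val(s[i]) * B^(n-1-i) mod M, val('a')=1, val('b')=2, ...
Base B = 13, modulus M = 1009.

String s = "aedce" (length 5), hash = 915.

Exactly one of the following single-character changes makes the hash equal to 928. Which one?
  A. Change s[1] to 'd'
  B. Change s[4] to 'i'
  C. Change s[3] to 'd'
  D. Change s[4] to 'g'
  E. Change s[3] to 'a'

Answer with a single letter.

Answer: C

Derivation:
Option A: s[1]='e'->'d', delta=(4-5)*13^3 mod 1009 = 830, hash=915+830 mod 1009 = 736
Option B: s[4]='e'->'i', delta=(9-5)*13^0 mod 1009 = 4, hash=915+4 mod 1009 = 919
Option C: s[3]='c'->'d', delta=(4-3)*13^1 mod 1009 = 13, hash=915+13 mod 1009 = 928 <-- target
Option D: s[4]='e'->'g', delta=(7-5)*13^0 mod 1009 = 2, hash=915+2 mod 1009 = 917
Option E: s[3]='c'->'a', delta=(1-3)*13^1 mod 1009 = 983, hash=915+983 mod 1009 = 889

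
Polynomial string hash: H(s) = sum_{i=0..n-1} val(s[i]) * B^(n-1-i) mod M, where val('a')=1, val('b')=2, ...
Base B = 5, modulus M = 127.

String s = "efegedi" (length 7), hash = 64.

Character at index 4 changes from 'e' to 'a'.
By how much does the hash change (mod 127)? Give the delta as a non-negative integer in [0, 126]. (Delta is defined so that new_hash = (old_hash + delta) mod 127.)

Delta formula: (val(new) - val(old)) * B^(n-1-k) mod M
  val('a') - val('e') = 1 - 5 = -4
  B^(n-1-k) = 5^2 mod 127 = 25
  Delta = -4 * 25 mod 127 = 27

Answer: 27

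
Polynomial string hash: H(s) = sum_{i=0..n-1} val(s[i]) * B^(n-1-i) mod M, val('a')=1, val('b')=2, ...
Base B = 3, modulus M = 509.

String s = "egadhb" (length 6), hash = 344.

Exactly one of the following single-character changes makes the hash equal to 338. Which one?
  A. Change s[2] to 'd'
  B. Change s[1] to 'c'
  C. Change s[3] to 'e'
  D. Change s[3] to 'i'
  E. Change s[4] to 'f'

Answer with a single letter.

Answer: E

Derivation:
Option A: s[2]='a'->'d', delta=(4-1)*3^3 mod 509 = 81, hash=344+81 mod 509 = 425
Option B: s[1]='g'->'c', delta=(3-7)*3^4 mod 509 = 185, hash=344+185 mod 509 = 20
Option C: s[3]='d'->'e', delta=(5-4)*3^2 mod 509 = 9, hash=344+9 mod 509 = 353
Option D: s[3]='d'->'i', delta=(9-4)*3^2 mod 509 = 45, hash=344+45 mod 509 = 389
Option E: s[4]='h'->'f', delta=(6-8)*3^1 mod 509 = 503, hash=344+503 mod 509 = 338 <-- target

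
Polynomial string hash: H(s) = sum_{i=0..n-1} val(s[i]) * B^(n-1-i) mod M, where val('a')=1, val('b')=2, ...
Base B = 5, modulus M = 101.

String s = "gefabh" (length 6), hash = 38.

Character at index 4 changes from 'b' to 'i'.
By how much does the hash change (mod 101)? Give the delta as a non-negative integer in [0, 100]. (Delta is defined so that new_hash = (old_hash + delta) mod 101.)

Delta formula: (val(new) - val(old)) * B^(n-1-k) mod M
  val('i') - val('b') = 9 - 2 = 7
  B^(n-1-k) = 5^1 mod 101 = 5
  Delta = 7 * 5 mod 101 = 35

Answer: 35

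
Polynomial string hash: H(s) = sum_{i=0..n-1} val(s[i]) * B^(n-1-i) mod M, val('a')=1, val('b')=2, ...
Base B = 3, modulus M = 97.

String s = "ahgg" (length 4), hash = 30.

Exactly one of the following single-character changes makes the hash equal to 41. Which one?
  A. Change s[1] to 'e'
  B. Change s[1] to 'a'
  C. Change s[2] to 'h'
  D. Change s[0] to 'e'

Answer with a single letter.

Option A: s[1]='h'->'e', delta=(5-8)*3^2 mod 97 = 70, hash=30+70 mod 97 = 3
Option B: s[1]='h'->'a', delta=(1-8)*3^2 mod 97 = 34, hash=30+34 mod 97 = 64
Option C: s[2]='g'->'h', delta=(8-7)*3^1 mod 97 = 3, hash=30+3 mod 97 = 33
Option D: s[0]='a'->'e', delta=(5-1)*3^3 mod 97 = 11, hash=30+11 mod 97 = 41 <-- target

Answer: D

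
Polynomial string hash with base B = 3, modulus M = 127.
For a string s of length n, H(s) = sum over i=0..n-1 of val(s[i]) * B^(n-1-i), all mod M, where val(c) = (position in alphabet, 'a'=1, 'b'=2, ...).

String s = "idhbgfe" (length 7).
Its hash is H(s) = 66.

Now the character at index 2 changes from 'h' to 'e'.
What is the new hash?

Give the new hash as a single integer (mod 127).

Answer: 77

Derivation:
val('h') = 8, val('e') = 5
Position k = 2, exponent = n-1-k = 4
B^4 mod M = 3^4 mod 127 = 81
Delta = (5 - 8) * 81 mod 127 = 11
New hash = (66 + 11) mod 127 = 77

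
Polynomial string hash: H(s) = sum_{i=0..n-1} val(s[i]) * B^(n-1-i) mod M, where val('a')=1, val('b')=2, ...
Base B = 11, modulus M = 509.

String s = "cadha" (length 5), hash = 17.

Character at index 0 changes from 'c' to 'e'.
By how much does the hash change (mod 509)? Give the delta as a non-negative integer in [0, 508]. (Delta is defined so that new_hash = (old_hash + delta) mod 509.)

Answer: 269

Derivation:
Delta formula: (val(new) - val(old)) * B^(n-1-k) mod M
  val('e') - val('c') = 5 - 3 = 2
  B^(n-1-k) = 11^4 mod 509 = 389
  Delta = 2 * 389 mod 509 = 269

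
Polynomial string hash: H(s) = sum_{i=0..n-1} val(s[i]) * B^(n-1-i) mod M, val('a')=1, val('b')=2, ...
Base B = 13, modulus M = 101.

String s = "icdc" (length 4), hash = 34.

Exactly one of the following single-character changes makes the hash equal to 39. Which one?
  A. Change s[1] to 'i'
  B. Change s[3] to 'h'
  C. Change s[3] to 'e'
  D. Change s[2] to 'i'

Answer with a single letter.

Option A: s[1]='c'->'i', delta=(9-3)*13^2 mod 101 = 4, hash=34+4 mod 101 = 38
Option B: s[3]='c'->'h', delta=(8-3)*13^0 mod 101 = 5, hash=34+5 mod 101 = 39 <-- target
Option C: s[3]='c'->'e', delta=(5-3)*13^0 mod 101 = 2, hash=34+2 mod 101 = 36
Option D: s[2]='d'->'i', delta=(9-4)*13^1 mod 101 = 65, hash=34+65 mod 101 = 99

Answer: B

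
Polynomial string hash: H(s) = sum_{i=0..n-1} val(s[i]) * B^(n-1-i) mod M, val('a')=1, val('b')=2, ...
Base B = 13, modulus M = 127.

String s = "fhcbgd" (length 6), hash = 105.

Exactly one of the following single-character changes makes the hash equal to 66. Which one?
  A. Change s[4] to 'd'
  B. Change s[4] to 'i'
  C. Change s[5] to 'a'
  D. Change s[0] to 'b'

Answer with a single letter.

Answer: A

Derivation:
Option A: s[4]='g'->'d', delta=(4-7)*13^1 mod 127 = 88, hash=105+88 mod 127 = 66 <-- target
Option B: s[4]='g'->'i', delta=(9-7)*13^1 mod 127 = 26, hash=105+26 mod 127 = 4
Option C: s[5]='d'->'a', delta=(1-4)*13^0 mod 127 = 124, hash=105+124 mod 127 = 102
Option D: s[0]='f'->'b', delta=(2-6)*13^5 mod 127 = 93, hash=105+93 mod 127 = 71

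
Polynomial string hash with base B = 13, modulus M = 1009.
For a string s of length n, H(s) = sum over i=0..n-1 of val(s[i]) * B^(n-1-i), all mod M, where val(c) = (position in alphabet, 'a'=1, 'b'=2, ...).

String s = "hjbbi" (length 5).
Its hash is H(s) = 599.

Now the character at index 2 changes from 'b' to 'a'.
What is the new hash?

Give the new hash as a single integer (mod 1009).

Answer: 430

Derivation:
val('b') = 2, val('a') = 1
Position k = 2, exponent = n-1-k = 2
B^2 mod M = 13^2 mod 1009 = 169
Delta = (1 - 2) * 169 mod 1009 = 840
New hash = (599 + 840) mod 1009 = 430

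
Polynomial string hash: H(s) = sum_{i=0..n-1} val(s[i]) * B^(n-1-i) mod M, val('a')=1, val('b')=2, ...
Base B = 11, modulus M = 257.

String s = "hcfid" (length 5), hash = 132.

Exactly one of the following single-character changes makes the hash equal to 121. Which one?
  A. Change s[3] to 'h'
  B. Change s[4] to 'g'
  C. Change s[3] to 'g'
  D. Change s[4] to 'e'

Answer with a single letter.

Answer: A

Derivation:
Option A: s[3]='i'->'h', delta=(8-9)*11^1 mod 257 = 246, hash=132+246 mod 257 = 121 <-- target
Option B: s[4]='d'->'g', delta=(7-4)*11^0 mod 257 = 3, hash=132+3 mod 257 = 135
Option C: s[3]='i'->'g', delta=(7-9)*11^1 mod 257 = 235, hash=132+235 mod 257 = 110
Option D: s[4]='d'->'e', delta=(5-4)*11^0 mod 257 = 1, hash=132+1 mod 257 = 133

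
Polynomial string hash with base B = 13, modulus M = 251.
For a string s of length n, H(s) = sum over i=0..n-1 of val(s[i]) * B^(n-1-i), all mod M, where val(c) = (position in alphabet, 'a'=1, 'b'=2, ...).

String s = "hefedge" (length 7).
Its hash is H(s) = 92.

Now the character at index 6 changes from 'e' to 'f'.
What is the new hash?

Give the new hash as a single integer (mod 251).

val('e') = 5, val('f') = 6
Position k = 6, exponent = n-1-k = 0
B^0 mod M = 13^0 mod 251 = 1
Delta = (6 - 5) * 1 mod 251 = 1
New hash = (92 + 1) mod 251 = 93

Answer: 93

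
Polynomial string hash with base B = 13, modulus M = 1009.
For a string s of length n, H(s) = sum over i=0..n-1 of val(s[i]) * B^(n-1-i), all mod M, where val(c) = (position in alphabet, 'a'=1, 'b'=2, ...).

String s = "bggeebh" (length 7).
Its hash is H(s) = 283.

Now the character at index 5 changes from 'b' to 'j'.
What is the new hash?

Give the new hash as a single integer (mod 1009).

Answer: 387

Derivation:
val('b') = 2, val('j') = 10
Position k = 5, exponent = n-1-k = 1
B^1 mod M = 13^1 mod 1009 = 13
Delta = (10 - 2) * 13 mod 1009 = 104
New hash = (283 + 104) mod 1009 = 387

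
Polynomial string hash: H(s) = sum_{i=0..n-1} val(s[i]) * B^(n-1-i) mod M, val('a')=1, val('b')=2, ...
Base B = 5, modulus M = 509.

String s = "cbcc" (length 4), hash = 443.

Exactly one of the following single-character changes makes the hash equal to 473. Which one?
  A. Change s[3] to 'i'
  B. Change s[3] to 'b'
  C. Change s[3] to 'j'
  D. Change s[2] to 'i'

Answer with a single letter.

Option A: s[3]='c'->'i', delta=(9-3)*5^0 mod 509 = 6, hash=443+6 mod 509 = 449
Option B: s[3]='c'->'b', delta=(2-3)*5^0 mod 509 = 508, hash=443+508 mod 509 = 442
Option C: s[3]='c'->'j', delta=(10-3)*5^0 mod 509 = 7, hash=443+7 mod 509 = 450
Option D: s[2]='c'->'i', delta=(9-3)*5^1 mod 509 = 30, hash=443+30 mod 509 = 473 <-- target

Answer: D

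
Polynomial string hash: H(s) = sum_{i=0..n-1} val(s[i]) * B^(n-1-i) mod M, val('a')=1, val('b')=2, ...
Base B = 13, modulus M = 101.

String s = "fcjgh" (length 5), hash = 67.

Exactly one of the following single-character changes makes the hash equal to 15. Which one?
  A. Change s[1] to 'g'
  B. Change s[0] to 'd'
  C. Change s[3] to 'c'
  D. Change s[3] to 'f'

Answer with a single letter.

Option A: s[1]='c'->'g', delta=(7-3)*13^3 mod 101 = 1, hash=67+1 mod 101 = 68
Option B: s[0]='f'->'d', delta=(4-6)*13^4 mod 101 = 44, hash=67+44 mod 101 = 10
Option C: s[3]='g'->'c', delta=(3-7)*13^1 mod 101 = 49, hash=67+49 mod 101 = 15 <-- target
Option D: s[3]='g'->'f', delta=(6-7)*13^1 mod 101 = 88, hash=67+88 mod 101 = 54

Answer: C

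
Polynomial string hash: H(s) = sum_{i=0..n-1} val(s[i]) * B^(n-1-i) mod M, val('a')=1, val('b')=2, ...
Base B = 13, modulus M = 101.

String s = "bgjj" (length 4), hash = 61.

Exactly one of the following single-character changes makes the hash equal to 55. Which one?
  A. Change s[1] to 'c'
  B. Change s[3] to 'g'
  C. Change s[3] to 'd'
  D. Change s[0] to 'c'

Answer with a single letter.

Option A: s[1]='g'->'c', delta=(3-7)*13^2 mod 101 = 31, hash=61+31 mod 101 = 92
Option B: s[3]='j'->'g', delta=(7-10)*13^0 mod 101 = 98, hash=61+98 mod 101 = 58
Option C: s[3]='j'->'d', delta=(4-10)*13^0 mod 101 = 95, hash=61+95 mod 101 = 55 <-- target
Option D: s[0]='b'->'c', delta=(3-2)*13^3 mod 101 = 76, hash=61+76 mod 101 = 36

Answer: C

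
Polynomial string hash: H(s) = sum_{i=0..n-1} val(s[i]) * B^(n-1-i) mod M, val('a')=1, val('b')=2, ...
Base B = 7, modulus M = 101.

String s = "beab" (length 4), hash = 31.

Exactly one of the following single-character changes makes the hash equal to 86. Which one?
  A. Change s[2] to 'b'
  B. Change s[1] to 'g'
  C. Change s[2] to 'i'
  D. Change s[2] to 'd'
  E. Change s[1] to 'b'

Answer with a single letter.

Option A: s[2]='a'->'b', delta=(2-1)*7^1 mod 101 = 7, hash=31+7 mod 101 = 38
Option B: s[1]='e'->'g', delta=(7-5)*7^2 mod 101 = 98, hash=31+98 mod 101 = 28
Option C: s[2]='a'->'i', delta=(9-1)*7^1 mod 101 = 56, hash=31+56 mod 101 = 87
Option D: s[2]='a'->'d', delta=(4-1)*7^1 mod 101 = 21, hash=31+21 mod 101 = 52
Option E: s[1]='e'->'b', delta=(2-5)*7^2 mod 101 = 55, hash=31+55 mod 101 = 86 <-- target

Answer: E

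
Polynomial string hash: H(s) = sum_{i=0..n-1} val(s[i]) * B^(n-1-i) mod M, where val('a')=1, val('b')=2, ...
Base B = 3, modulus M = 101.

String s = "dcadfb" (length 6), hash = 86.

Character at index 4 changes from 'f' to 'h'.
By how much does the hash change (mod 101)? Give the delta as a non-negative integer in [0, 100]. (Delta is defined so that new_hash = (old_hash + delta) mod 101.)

Answer: 6

Derivation:
Delta formula: (val(new) - val(old)) * B^(n-1-k) mod M
  val('h') - val('f') = 8 - 6 = 2
  B^(n-1-k) = 3^1 mod 101 = 3
  Delta = 2 * 3 mod 101 = 6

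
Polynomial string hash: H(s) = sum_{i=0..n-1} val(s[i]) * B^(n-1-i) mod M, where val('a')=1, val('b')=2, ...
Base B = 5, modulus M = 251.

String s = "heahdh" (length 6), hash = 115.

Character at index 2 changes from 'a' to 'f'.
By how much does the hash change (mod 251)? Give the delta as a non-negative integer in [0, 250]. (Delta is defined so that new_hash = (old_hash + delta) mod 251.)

Answer: 123

Derivation:
Delta formula: (val(new) - val(old)) * B^(n-1-k) mod M
  val('f') - val('a') = 6 - 1 = 5
  B^(n-1-k) = 5^3 mod 251 = 125
  Delta = 5 * 125 mod 251 = 123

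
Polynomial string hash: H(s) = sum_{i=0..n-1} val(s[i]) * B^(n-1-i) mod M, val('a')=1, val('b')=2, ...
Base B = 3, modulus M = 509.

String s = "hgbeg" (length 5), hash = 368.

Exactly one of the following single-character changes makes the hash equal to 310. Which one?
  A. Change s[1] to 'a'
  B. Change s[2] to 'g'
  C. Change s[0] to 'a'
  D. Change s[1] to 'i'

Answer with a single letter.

Option A: s[1]='g'->'a', delta=(1-7)*3^3 mod 509 = 347, hash=368+347 mod 509 = 206
Option B: s[2]='b'->'g', delta=(7-2)*3^2 mod 509 = 45, hash=368+45 mod 509 = 413
Option C: s[0]='h'->'a', delta=(1-8)*3^4 mod 509 = 451, hash=368+451 mod 509 = 310 <-- target
Option D: s[1]='g'->'i', delta=(9-7)*3^3 mod 509 = 54, hash=368+54 mod 509 = 422

Answer: C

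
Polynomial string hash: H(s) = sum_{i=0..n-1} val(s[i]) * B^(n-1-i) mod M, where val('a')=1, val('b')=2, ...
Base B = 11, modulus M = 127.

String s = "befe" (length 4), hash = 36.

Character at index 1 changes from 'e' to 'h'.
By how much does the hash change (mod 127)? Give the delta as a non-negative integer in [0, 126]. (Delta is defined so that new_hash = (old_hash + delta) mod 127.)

Answer: 109

Derivation:
Delta formula: (val(new) - val(old)) * B^(n-1-k) mod M
  val('h') - val('e') = 8 - 5 = 3
  B^(n-1-k) = 11^2 mod 127 = 121
  Delta = 3 * 121 mod 127 = 109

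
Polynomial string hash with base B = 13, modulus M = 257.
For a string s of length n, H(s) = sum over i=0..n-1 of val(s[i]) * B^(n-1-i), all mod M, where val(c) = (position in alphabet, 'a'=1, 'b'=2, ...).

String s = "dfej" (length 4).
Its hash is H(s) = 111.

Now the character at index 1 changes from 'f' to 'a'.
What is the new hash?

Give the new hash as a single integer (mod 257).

val('f') = 6, val('a') = 1
Position k = 1, exponent = n-1-k = 2
B^2 mod M = 13^2 mod 257 = 169
Delta = (1 - 6) * 169 mod 257 = 183
New hash = (111 + 183) mod 257 = 37

Answer: 37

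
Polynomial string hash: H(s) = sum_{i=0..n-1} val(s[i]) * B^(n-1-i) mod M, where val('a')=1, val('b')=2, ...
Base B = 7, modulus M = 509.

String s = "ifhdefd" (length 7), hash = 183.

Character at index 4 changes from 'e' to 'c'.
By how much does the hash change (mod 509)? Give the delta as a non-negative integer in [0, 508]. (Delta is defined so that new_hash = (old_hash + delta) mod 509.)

Answer: 411

Derivation:
Delta formula: (val(new) - val(old)) * B^(n-1-k) mod M
  val('c') - val('e') = 3 - 5 = -2
  B^(n-1-k) = 7^2 mod 509 = 49
  Delta = -2 * 49 mod 509 = 411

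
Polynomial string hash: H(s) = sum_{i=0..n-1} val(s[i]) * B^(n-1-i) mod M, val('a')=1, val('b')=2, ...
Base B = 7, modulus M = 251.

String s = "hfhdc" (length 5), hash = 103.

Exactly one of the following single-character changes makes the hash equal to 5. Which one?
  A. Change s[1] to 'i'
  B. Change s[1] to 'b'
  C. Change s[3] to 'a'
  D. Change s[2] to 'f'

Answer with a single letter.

Answer: D

Derivation:
Option A: s[1]='f'->'i', delta=(9-6)*7^3 mod 251 = 25, hash=103+25 mod 251 = 128
Option B: s[1]='f'->'b', delta=(2-6)*7^3 mod 251 = 134, hash=103+134 mod 251 = 237
Option C: s[3]='d'->'a', delta=(1-4)*7^1 mod 251 = 230, hash=103+230 mod 251 = 82
Option D: s[2]='h'->'f', delta=(6-8)*7^2 mod 251 = 153, hash=103+153 mod 251 = 5 <-- target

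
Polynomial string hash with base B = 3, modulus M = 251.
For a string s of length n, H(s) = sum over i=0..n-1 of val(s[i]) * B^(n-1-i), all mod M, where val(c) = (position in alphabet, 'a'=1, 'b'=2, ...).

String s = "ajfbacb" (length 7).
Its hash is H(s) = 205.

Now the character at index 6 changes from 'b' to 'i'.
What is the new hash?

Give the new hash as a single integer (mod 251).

Answer: 212

Derivation:
val('b') = 2, val('i') = 9
Position k = 6, exponent = n-1-k = 0
B^0 mod M = 3^0 mod 251 = 1
Delta = (9 - 2) * 1 mod 251 = 7
New hash = (205 + 7) mod 251 = 212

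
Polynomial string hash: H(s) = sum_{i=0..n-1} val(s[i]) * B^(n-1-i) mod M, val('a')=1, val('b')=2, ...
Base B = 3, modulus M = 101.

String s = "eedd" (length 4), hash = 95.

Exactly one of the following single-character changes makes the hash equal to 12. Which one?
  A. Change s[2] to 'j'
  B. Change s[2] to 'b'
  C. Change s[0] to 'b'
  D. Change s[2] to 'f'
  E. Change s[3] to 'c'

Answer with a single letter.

Answer: A

Derivation:
Option A: s[2]='d'->'j', delta=(10-4)*3^1 mod 101 = 18, hash=95+18 mod 101 = 12 <-- target
Option B: s[2]='d'->'b', delta=(2-4)*3^1 mod 101 = 95, hash=95+95 mod 101 = 89
Option C: s[0]='e'->'b', delta=(2-5)*3^3 mod 101 = 20, hash=95+20 mod 101 = 14
Option D: s[2]='d'->'f', delta=(6-4)*3^1 mod 101 = 6, hash=95+6 mod 101 = 0
Option E: s[3]='d'->'c', delta=(3-4)*3^0 mod 101 = 100, hash=95+100 mod 101 = 94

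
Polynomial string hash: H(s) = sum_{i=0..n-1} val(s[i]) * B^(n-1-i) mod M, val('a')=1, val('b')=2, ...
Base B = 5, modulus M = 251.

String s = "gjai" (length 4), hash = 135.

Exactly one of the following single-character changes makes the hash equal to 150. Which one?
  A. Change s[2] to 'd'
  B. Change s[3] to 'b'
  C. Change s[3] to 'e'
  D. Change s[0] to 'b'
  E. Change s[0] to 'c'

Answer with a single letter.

Option A: s[2]='a'->'d', delta=(4-1)*5^1 mod 251 = 15, hash=135+15 mod 251 = 150 <-- target
Option B: s[3]='i'->'b', delta=(2-9)*5^0 mod 251 = 244, hash=135+244 mod 251 = 128
Option C: s[3]='i'->'e', delta=(5-9)*5^0 mod 251 = 247, hash=135+247 mod 251 = 131
Option D: s[0]='g'->'b', delta=(2-7)*5^3 mod 251 = 128, hash=135+128 mod 251 = 12
Option E: s[0]='g'->'c', delta=(3-7)*5^3 mod 251 = 2, hash=135+2 mod 251 = 137

Answer: A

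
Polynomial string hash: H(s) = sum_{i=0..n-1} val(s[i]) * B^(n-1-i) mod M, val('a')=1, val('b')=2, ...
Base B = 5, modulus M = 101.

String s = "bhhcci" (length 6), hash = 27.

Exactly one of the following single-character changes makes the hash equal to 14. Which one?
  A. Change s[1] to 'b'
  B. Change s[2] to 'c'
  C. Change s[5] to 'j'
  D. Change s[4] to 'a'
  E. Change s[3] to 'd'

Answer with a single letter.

Answer: A

Derivation:
Option A: s[1]='h'->'b', delta=(2-8)*5^4 mod 101 = 88, hash=27+88 mod 101 = 14 <-- target
Option B: s[2]='h'->'c', delta=(3-8)*5^3 mod 101 = 82, hash=27+82 mod 101 = 8
Option C: s[5]='i'->'j', delta=(10-9)*5^0 mod 101 = 1, hash=27+1 mod 101 = 28
Option D: s[4]='c'->'a', delta=(1-3)*5^1 mod 101 = 91, hash=27+91 mod 101 = 17
Option E: s[3]='c'->'d', delta=(4-3)*5^2 mod 101 = 25, hash=27+25 mod 101 = 52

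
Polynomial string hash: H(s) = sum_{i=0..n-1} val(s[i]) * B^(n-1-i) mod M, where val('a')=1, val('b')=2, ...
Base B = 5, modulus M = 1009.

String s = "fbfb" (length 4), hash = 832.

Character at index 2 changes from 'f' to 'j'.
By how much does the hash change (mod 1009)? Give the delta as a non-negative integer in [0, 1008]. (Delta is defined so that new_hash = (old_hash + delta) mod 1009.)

Delta formula: (val(new) - val(old)) * B^(n-1-k) mod M
  val('j') - val('f') = 10 - 6 = 4
  B^(n-1-k) = 5^1 mod 1009 = 5
  Delta = 4 * 5 mod 1009 = 20

Answer: 20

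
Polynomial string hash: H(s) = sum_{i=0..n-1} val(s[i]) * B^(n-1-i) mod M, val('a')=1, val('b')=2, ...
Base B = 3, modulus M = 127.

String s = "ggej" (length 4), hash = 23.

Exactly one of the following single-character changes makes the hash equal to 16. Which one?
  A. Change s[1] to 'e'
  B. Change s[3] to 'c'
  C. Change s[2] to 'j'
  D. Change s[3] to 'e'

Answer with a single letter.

Answer: B

Derivation:
Option A: s[1]='g'->'e', delta=(5-7)*3^2 mod 127 = 109, hash=23+109 mod 127 = 5
Option B: s[3]='j'->'c', delta=(3-10)*3^0 mod 127 = 120, hash=23+120 mod 127 = 16 <-- target
Option C: s[2]='e'->'j', delta=(10-5)*3^1 mod 127 = 15, hash=23+15 mod 127 = 38
Option D: s[3]='j'->'e', delta=(5-10)*3^0 mod 127 = 122, hash=23+122 mod 127 = 18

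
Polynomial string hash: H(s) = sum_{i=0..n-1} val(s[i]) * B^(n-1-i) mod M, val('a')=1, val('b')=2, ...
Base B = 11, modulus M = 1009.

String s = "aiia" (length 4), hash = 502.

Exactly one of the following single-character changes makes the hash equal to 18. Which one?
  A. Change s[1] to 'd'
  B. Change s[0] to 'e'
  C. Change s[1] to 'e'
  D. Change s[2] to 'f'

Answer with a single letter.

Answer: C

Derivation:
Option A: s[1]='i'->'d', delta=(4-9)*11^2 mod 1009 = 404, hash=502+404 mod 1009 = 906
Option B: s[0]='a'->'e', delta=(5-1)*11^3 mod 1009 = 279, hash=502+279 mod 1009 = 781
Option C: s[1]='i'->'e', delta=(5-9)*11^2 mod 1009 = 525, hash=502+525 mod 1009 = 18 <-- target
Option D: s[2]='i'->'f', delta=(6-9)*11^1 mod 1009 = 976, hash=502+976 mod 1009 = 469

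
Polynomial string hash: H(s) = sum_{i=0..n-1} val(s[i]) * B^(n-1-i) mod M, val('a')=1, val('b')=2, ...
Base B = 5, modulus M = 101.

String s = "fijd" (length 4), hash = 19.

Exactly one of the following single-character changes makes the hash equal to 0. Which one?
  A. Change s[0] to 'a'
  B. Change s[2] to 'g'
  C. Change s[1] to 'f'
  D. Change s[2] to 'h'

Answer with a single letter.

Option A: s[0]='f'->'a', delta=(1-6)*5^3 mod 101 = 82, hash=19+82 mod 101 = 0 <-- target
Option B: s[2]='j'->'g', delta=(7-10)*5^1 mod 101 = 86, hash=19+86 mod 101 = 4
Option C: s[1]='i'->'f', delta=(6-9)*5^2 mod 101 = 26, hash=19+26 mod 101 = 45
Option D: s[2]='j'->'h', delta=(8-10)*5^1 mod 101 = 91, hash=19+91 mod 101 = 9

Answer: A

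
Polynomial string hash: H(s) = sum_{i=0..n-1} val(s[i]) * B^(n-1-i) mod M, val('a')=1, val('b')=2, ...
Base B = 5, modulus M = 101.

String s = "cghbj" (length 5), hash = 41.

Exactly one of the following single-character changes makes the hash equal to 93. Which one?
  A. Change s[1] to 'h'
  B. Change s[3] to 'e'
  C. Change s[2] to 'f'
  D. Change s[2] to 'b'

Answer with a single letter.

Answer: D

Derivation:
Option A: s[1]='g'->'h', delta=(8-7)*5^3 mod 101 = 24, hash=41+24 mod 101 = 65
Option B: s[3]='b'->'e', delta=(5-2)*5^1 mod 101 = 15, hash=41+15 mod 101 = 56
Option C: s[2]='h'->'f', delta=(6-8)*5^2 mod 101 = 51, hash=41+51 mod 101 = 92
Option D: s[2]='h'->'b', delta=(2-8)*5^2 mod 101 = 52, hash=41+52 mod 101 = 93 <-- target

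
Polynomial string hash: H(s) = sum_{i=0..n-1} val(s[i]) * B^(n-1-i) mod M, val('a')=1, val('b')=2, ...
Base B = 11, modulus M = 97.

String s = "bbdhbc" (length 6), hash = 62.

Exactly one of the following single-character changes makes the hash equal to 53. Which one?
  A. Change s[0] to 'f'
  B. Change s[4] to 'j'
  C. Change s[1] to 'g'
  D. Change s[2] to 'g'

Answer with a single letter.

Answer: B

Derivation:
Option A: s[0]='b'->'f', delta=(6-2)*11^5 mod 97 = 27, hash=62+27 mod 97 = 89
Option B: s[4]='b'->'j', delta=(10-2)*11^1 mod 97 = 88, hash=62+88 mod 97 = 53 <-- target
Option C: s[1]='b'->'g', delta=(7-2)*11^4 mod 97 = 67, hash=62+67 mod 97 = 32
Option D: s[2]='d'->'g', delta=(7-4)*11^3 mod 97 = 16, hash=62+16 mod 97 = 78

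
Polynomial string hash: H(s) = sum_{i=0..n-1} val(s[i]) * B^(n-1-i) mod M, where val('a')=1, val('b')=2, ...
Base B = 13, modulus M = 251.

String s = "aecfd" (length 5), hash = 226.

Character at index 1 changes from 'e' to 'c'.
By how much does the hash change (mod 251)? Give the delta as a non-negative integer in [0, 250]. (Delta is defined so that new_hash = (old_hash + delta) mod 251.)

Answer: 124

Derivation:
Delta formula: (val(new) - val(old)) * B^(n-1-k) mod M
  val('c') - val('e') = 3 - 5 = -2
  B^(n-1-k) = 13^3 mod 251 = 189
  Delta = -2 * 189 mod 251 = 124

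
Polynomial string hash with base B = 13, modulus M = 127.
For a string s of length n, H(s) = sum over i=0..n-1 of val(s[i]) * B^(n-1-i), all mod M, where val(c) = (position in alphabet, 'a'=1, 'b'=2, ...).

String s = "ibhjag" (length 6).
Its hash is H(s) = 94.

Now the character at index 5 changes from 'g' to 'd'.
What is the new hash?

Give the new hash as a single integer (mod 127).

val('g') = 7, val('d') = 4
Position k = 5, exponent = n-1-k = 0
B^0 mod M = 13^0 mod 127 = 1
Delta = (4 - 7) * 1 mod 127 = 124
New hash = (94 + 124) mod 127 = 91

Answer: 91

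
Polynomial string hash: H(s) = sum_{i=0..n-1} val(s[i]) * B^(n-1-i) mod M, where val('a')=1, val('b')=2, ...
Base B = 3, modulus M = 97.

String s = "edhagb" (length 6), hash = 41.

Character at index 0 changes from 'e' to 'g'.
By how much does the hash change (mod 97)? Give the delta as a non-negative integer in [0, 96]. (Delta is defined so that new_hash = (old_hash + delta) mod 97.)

Answer: 1

Derivation:
Delta formula: (val(new) - val(old)) * B^(n-1-k) mod M
  val('g') - val('e') = 7 - 5 = 2
  B^(n-1-k) = 3^5 mod 97 = 49
  Delta = 2 * 49 mod 97 = 1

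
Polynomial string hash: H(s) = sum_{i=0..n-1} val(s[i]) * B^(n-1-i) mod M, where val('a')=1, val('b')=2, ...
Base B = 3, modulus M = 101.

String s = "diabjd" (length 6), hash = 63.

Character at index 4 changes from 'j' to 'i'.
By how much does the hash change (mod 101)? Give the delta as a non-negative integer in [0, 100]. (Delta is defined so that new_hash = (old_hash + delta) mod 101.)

Delta formula: (val(new) - val(old)) * B^(n-1-k) mod M
  val('i') - val('j') = 9 - 10 = -1
  B^(n-1-k) = 3^1 mod 101 = 3
  Delta = -1 * 3 mod 101 = 98

Answer: 98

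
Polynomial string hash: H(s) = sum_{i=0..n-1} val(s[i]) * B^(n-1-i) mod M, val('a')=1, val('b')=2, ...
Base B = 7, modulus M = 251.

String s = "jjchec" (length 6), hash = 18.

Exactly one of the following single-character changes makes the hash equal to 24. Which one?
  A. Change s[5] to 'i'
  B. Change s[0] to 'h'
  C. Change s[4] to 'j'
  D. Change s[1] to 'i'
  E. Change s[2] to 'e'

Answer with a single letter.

Answer: A

Derivation:
Option A: s[5]='c'->'i', delta=(9-3)*7^0 mod 251 = 6, hash=18+6 mod 251 = 24 <-- target
Option B: s[0]='j'->'h', delta=(8-10)*7^5 mod 251 = 20, hash=18+20 mod 251 = 38
Option C: s[4]='e'->'j', delta=(10-5)*7^1 mod 251 = 35, hash=18+35 mod 251 = 53
Option D: s[1]='j'->'i', delta=(9-10)*7^4 mod 251 = 109, hash=18+109 mod 251 = 127
Option E: s[2]='c'->'e', delta=(5-3)*7^3 mod 251 = 184, hash=18+184 mod 251 = 202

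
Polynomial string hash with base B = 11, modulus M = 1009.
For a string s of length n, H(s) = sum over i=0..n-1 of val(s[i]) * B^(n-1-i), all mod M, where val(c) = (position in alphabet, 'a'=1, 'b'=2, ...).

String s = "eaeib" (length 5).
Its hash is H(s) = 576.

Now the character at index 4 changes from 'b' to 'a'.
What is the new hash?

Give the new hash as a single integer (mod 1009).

Answer: 575

Derivation:
val('b') = 2, val('a') = 1
Position k = 4, exponent = n-1-k = 0
B^0 mod M = 11^0 mod 1009 = 1
Delta = (1 - 2) * 1 mod 1009 = 1008
New hash = (576 + 1008) mod 1009 = 575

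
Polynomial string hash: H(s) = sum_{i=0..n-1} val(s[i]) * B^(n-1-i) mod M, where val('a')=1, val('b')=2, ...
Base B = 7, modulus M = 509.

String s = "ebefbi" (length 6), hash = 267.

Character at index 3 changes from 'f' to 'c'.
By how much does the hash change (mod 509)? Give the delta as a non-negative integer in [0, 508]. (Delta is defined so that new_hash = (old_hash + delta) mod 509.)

Answer: 362

Derivation:
Delta formula: (val(new) - val(old)) * B^(n-1-k) mod M
  val('c') - val('f') = 3 - 6 = -3
  B^(n-1-k) = 7^2 mod 509 = 49
  Delta = -3 * 49 mod 509 = 362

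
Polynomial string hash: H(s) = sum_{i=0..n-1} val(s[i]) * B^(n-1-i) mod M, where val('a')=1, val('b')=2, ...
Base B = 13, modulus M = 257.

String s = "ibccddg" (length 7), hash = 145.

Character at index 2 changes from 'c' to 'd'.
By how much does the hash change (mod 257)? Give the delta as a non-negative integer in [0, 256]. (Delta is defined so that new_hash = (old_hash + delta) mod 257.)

Answer: 34

Derivation:
Delta formula: (val(new) - val(old)) * B^(n-1-k) mod M
  val('d') - val('c') = 4 - 3 = 1
  B^(n-1-k) = 13^4 mod 257 = 34
  Delta = 1 * 34 mod 257 = 34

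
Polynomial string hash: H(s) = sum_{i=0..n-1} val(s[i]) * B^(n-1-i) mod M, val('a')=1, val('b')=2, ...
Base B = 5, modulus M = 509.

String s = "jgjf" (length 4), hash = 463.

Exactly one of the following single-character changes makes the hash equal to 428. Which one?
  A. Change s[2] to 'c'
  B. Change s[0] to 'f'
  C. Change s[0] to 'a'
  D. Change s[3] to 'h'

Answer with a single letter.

Option A: s[2]='j'->'c', delta=(3-10)*5^1 mod 509 = 474, hash=463+474 mod 509 = 428 <-- target
Option B: s[0]='j'->'f', delta=(6-10)*5^3 mod 509 = 9, hash=463+9 mod 509 = 472
Option C: s[0]='j'->'a', delta=(1-10)*5^3 mod 509 = 402, hash=463+402 mod 509 = 356
Option D: s[3]='f'->'h', delta=(8-6)*5^0 mod 509 = 2, hash=463+2 mod 509 = 465

Answer: A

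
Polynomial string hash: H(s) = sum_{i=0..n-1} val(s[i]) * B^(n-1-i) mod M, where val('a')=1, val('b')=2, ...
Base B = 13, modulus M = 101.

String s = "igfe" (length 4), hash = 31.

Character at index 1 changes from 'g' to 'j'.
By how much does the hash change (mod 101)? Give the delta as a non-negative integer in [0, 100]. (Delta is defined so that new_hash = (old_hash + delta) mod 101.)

Answer: 2

Derivation:
Delta formula: (val(new) - val(old)) * B^(n-1-k) mod M
  val('j') - val('g') = 10 - 7 = 3
  B^(n-1-k) = 13^2 mod 101 = 68
  Delta = 3 * 68 mod 101 = 2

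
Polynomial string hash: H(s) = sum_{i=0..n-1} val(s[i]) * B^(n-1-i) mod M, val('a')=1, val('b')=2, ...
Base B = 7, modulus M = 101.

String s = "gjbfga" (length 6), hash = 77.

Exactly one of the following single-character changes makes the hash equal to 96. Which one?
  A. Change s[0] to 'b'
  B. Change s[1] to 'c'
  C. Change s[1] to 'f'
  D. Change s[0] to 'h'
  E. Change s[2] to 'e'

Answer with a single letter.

Option A: s[0]='g'->'b', delta=(2-7)*7^5 mod 101 = 98, hash=77+98 mod 101 = 74
Option B: s[1]='j'->'c', delta=(3-10)*7^4 mod 101 = 60, hash=77+60 mod 101 = 36
Option C: s[1]='j'->'f', delta=(6-10)*7^4 mod 101 = 92, hash=77+92 mod 101 = 68
Option D: s[0]='g'->'h', delta=(8-7)*7^5 mod 101 = 41, hash=77+41 mod 101 = 17
Option E: s[2]='b'->'e', delta=(5-2)*7^3 mod 101 = 19, hash=77+19 mod 101 = 96 <-- target

Answer: E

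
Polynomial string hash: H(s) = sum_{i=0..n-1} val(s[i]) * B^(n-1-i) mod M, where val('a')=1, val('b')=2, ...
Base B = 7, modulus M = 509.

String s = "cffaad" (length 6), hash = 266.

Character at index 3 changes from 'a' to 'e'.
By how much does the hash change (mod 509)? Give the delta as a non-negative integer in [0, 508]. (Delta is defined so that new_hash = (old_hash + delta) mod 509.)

Answer: 196

Derivation:
Delta formula: (val(new) - val(old)) * B^(n-1-k) mod M
  val('e') - val('a') = 5 - 1 = 4
  B^(n-1-k) = 7^2 mod 509 = 49
  Delta = 4 * 49 mod 509 = 196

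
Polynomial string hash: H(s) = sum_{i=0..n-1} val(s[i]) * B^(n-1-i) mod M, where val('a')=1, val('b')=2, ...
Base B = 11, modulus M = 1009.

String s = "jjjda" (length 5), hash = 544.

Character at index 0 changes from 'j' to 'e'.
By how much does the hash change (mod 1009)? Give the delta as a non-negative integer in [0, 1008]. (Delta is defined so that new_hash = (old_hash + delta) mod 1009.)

Delta formula: (val(new) - val(old)) * B^(n-1-k) mod M
  val('e') - val('j') = 5 - 10 = -5
  B^(n-1-k) = 11^4 mod 1009 = 515
  Delta = -5 * 515 mod 1009 = 452

Answer: 452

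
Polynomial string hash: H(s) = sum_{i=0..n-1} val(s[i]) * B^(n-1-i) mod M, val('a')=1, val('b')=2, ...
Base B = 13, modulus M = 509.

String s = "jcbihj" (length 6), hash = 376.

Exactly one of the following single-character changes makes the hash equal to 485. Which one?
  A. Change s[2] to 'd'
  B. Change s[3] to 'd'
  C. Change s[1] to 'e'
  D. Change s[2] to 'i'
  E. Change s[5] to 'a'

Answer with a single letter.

Option A: s[2]='b'->'d', delta=(4-2)*13^3 mod 509 = 322, hash=376+322 mod 509 = 189
Option B: s[3]='i'->'d', delta=(4-9)*13^2 mod 509 = 173, hash=376+173 mod 509 = 40
Option C: s[1]='c'->'e', delta=(5-3)*13^4 mod 509 = 114, hash=376+114 mod 509 = 490
Option D: s[2]='b'->'i', delta=(9-2)*13^3 mod 509 = 109, hash=376+109 mod 509 = 485 <-- target
Option E: s[5]='j'->'a', delta=(1-10)*13^0 mod 509 = 500, hash=376+500 mod 509 = 367

Answer: D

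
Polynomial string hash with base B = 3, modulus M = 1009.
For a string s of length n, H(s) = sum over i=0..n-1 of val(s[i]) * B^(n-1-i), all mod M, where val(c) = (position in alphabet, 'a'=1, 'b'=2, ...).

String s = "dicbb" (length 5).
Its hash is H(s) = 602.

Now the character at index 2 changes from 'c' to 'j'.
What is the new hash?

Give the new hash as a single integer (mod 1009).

val('c') = 3, val('j') = 10
Position k = 2, exponent = n-1-k = 2
B^2 mod M = 3^2 mod 1009 = 9
Delta = (10 - 3) * 9 mod 1009 = 63
New hash = (602 + 63) mod 1009 = 665

Answer: 665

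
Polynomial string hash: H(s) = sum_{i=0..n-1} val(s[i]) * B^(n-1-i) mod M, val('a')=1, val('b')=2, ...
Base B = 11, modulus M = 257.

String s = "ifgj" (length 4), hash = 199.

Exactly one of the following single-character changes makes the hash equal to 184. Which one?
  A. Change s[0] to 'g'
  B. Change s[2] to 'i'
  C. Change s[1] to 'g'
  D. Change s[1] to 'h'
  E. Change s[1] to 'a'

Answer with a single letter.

Option A: s[0]='i'->'g', delta=(7-9)*11^3 mod 257 = 165, hash=199+165 mod 257 = 107
Option B: s[2]='g'->'i', delta=(9-7)*11^1 mod 257 = 22, hash=199+22 mod 257 = 221
Option C: s[1]='f'->'g', delta=(7-6)*11^2 mod 257 = 121, hash=199+121 mod 257 = 63
Option D: s[1]='f'->'h', delta=(8-6)*11^2 mod 257 = 242, hash=199+242 mod 257 = 184 <-- target
Option E: s[1]='f'->'a', delta=(1-6)*11^2 mod 257 = 166, hash=199+166 mod 257 = 108

Answer: D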